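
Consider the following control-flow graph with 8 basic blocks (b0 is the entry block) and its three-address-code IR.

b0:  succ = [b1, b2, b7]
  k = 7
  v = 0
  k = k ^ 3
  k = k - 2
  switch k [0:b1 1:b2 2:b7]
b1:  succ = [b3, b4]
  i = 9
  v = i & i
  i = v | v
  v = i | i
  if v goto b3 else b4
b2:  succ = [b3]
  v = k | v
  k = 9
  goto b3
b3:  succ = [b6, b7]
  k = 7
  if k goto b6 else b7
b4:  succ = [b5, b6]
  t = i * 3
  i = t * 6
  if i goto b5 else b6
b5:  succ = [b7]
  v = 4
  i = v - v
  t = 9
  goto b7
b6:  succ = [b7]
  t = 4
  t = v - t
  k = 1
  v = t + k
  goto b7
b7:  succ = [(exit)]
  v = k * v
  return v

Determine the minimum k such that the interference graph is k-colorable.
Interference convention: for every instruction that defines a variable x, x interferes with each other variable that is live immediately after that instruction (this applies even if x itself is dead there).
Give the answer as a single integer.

Answer: 3

Working:
def/use:
  b0 def {k,v} use ∅
  b1 def {i,v} use ∅
  b2 def {k,v} use {k,v}
  b3 def {k} use ∅
  b4 def {i,t} use {i}
  b5 def {i,t,v} use ∅
  b6 def {k,t,v} use {v}
  b7 def {v} use {k,v}

Backward fixpoint:
  live b0: ∅→{k,v}
  live b1: {k}→{i,k,v}
  live b2: {k,v}→{v}
  live b3: {v}→{k,v}
  live b4: {i,k,v}→{k,v}
  live b5: {k}→{k,v}
  live b6: {v}→{k,v}
  live b7: {k,v}→∅

Interfere edges:
  i↔{k,v}
  k↔{i,t,v}
  t↔{k,v}
  v↔{i,k,t}

Registers:
  lower bound: {i,k,v} mutually conflict ⇒ χ ≥ 3
  3-colouring: R0={k}  R1={v}  R2={i,t}
  χ = 3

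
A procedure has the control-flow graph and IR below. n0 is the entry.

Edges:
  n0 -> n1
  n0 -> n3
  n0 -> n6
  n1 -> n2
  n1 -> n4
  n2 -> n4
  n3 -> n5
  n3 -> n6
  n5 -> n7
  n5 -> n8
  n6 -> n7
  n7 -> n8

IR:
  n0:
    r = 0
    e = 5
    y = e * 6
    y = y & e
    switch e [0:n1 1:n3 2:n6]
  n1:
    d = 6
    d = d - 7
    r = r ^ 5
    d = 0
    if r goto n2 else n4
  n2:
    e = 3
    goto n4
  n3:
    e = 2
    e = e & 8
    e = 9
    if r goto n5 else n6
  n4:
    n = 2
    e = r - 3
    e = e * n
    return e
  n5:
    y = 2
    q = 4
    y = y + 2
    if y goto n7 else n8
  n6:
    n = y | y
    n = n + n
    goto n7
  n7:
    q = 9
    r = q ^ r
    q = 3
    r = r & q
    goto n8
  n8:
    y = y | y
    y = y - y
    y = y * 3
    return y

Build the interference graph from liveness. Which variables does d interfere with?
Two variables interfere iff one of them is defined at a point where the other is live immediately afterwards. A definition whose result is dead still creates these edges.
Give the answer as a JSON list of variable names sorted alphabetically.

def/use:
  n0: {e,r,y} / ∅
  n1: {d,r} / {r}
  n2: {e} / ∅
  n3: {e} / {r}
  n4: {e,n} / {r}
  n5: {q,y} / ∅
  n6: {n} / {y}
  n7: {q,r} / {r}
  n8: {y} / {y}

Live sets:
  n0: in=∅ out={r,y}
  n1: in={r} out={r}
  n2: in={r} out={r}
  n3: in={r,y} out={r,y}
  n4: in={r} out=∅
  n5: in={r} out={r,y}
  n6: in={r,y} out={r,y}
  n7: in={r,y} out={y}
  n8: in={y} out=∅

Interfere edges:
  d: {r}
  e: {n,r,y}
  n: {e,r,y}
  q: {r,y}
  r: {d,e,n,q,y}
  y: {e,n,q,r}

N(d) = ["r"]

Answer: ["r"]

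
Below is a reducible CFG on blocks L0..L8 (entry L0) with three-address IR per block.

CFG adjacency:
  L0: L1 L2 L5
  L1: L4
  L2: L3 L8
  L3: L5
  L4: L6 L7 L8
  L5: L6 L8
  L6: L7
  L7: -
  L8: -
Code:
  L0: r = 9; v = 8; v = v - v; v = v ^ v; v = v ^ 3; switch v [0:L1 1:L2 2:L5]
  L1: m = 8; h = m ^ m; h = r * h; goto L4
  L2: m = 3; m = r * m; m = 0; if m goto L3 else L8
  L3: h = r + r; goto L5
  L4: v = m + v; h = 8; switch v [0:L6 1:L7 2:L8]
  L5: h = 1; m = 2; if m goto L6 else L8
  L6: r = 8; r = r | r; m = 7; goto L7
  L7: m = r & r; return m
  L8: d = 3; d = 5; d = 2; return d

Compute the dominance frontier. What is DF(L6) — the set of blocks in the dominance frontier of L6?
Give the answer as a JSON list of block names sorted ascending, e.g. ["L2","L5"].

Answer: ["L7"]

Analysis:
idom tree: L1←L0 L2←L0 L3←L2 L4←L1 L5←L0 L6←L0 L7←L0 L8←L0
Dom at joins:
  L5: preds {L0,L3}: {L0} ∩ {L0,L2,L3} = {L0}; idom=L0
  L6: preds {L4,L5}: {L0,L1,L4} ∩ {L0,L5} = {L0}; idom=L0
  L7: preds {L4,L6}: {L0,L1,L4} ∩ {L0,L6} = {L0}; idom=L0
  L8: preds {L2,L4,L5}: {L0,L2} ∩ {L0,L1,L4} ∩ {L0,L5} = {L0}; idom=L0

Frontier:
  join L5 pred L0: · stop@L0
  join L5 pred L3: L3→L2 stop@L0
  join L6 pred L4: L4→L1 stop@L0
  join L6 pred L5: L5 stop@L0
  join L7 pred L4: L4→L1 stop@L0
  join L7 pred L6: L6 stop@L0
  join L8 pred L2: L2 stop@L0
  join L8 pred L4: L4→L1 stop@L0
  join L8 pred L5: L5 stop@L0
  L0: DF=∅
  L1: DF={L6,L7,L8}
  L2: DF={L5,L8}
  L3: DF={L5}
  L4: DF={L6,L7,L8}
  L5: DF={L6,L8}
  L6: DF={L7}
  L7: DF=∅
  L8: DF=∅

DF(L6) = ["L7"]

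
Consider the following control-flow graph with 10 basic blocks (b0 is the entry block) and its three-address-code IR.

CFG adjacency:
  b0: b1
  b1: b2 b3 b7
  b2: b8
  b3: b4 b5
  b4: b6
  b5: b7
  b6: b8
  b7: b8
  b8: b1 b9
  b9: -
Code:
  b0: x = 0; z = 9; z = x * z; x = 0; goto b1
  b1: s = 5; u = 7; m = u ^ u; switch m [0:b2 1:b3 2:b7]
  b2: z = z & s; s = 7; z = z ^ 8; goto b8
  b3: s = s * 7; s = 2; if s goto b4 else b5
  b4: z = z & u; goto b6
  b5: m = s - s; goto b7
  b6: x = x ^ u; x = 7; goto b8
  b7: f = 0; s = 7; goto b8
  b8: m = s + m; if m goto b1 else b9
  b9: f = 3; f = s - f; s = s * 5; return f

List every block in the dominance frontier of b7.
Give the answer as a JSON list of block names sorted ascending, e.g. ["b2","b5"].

idom tree: b1←b0 b2←b1 b3←b1 b4←b3 b5←b3 b6←b4 b7←b1 b8←b1 b9←b8
Dom at joins:
  b1: preds {b0,b8}: {b0} ∩ {b0,b1,b8} = {b0}; idom=b0
  b7: preds {b1,b5}: {b0,b1} ∩ {b0,b1,b3,b5} = {b0,b1}; idom=b1
  b8: preds {b2,b6,b7}: {b0,b1,b2} ∩ {b0,b1,b3,b4,b6} ∩ {b0,b1,b7} = {b0,b1}; idom=b1

Frontier:
  b1←b0: walk · to b0
  b1←b8: walk b8→b1 to b0
  b7←b1: walk · to b1
  b7←b5: walk b5→b3 to b1
  b8←b2: walk b2 to b1
  b8←b6: walk b6→b4→b3 to b1
  b8←b7: walk b7 to b1
  b0 → ∅
  b1 → {b1}
  b2 → {b8}
  b3 → {b7,b8}
  b4 → {b8}
  b5 → {b7}
  b6 → {b8}
  b7 → {b8}
  b8 → {b1}
  b9 → ∅

DF(b7) = ["b8"]

Answer: ["b8"]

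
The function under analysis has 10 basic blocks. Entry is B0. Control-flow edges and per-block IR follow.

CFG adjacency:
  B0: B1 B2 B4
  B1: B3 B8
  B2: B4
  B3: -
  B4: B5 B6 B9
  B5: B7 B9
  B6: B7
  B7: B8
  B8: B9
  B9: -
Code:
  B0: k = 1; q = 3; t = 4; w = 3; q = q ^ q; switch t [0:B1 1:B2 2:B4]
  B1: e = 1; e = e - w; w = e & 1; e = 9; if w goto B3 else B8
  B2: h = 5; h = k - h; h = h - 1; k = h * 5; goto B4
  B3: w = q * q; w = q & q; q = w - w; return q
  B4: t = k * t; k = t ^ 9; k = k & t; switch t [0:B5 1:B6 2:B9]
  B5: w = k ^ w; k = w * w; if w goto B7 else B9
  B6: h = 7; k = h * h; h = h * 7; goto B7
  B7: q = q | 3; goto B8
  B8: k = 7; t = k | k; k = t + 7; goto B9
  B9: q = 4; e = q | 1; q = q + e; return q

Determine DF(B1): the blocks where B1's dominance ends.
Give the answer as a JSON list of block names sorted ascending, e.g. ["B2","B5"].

Answer: ["B8"]

Derivation:
idom tree: B1←B0 B2←B0 B3←B1 B4←B0 B5←B4 B6←B4 B7←B4 B8←B0 B9←B0
Join-block Dom:
  B4: preds {B0,B2}: {B0} ∩ {B0,B2} = {B0}; idom=B0
  B7: preds {B5,B6}: {B0,B4,B5} ∩ {B0,B4,B6} = {B0,B4}; idom=B4
  B8: preds {B1,B7}: {B0,B1} ∩ {B0,B4,B7} = {B0}; idom=B0
  B9: preds {B4,B5,B8}: {B0,B4} ∩ {B0,B4,B5} ∩ {B0,B8} = {B0}; idom=B0

Frontier:
  join B4 pred B0: · stop@B0
  join B4 pred B2: B2 stop@B0
  join B7 pred B5: B5 stop@B4
  join B7 pred B6: B6 stop@B4
  join B8 pred B1: B1 stop@B0
  join B8 pred B7: B7→B4 stop@B0
  join B9 pred B4: B4 stop@B0
  join B9 pred B5: B5→B4 stop@B0
  join B9 pred B8: B8 stop@B0
  B0 → ∅
  B1 → {B8}
  B2 → {B4}
  B3 → ∅
  B4 → {B8,B9}
  B5 → {B7,B9}
  B6 → {B7}
  B7 → {B8}
  B8 → {B9}
  B9 → ∅

DF(B1) = ["B8"]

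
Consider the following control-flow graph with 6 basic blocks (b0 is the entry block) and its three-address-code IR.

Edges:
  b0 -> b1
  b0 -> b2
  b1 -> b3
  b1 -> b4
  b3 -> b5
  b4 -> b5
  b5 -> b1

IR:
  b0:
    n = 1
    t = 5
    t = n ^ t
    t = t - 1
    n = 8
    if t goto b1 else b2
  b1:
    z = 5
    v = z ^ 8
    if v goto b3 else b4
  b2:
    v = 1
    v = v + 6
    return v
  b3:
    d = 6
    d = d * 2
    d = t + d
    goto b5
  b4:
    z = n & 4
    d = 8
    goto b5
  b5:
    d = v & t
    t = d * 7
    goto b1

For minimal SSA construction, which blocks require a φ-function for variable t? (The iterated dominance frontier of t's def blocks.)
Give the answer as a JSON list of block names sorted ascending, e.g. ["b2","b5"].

idom tree: b1←b0 b2←b0 b3←b1 b4←b1 b5←b1
Dom∩ at merges:
  b1: preds {b0,b5}: {b0} ∩ {b0,b1,b5} = {b0}; idom=b0
  b5: preds {b3,b4}: {b0,b1,b3} ∩ {b0,b1,b4} = {b0,b1}; idom=b1

DF walk-up:
  b1←b0: walk · to b0
  b1←b5: walk b5→b1 to b0
  b5←b3: walk b3 to b1
  b5←b4: walk b4 to b1
  DF(b0)=∅
  DF(b1)={b1}
  DF(b2)=∅
  DF(b3)={b5}
  DF(b4)={b5}
  DF(b5)={b1}

φ for t: defs {b0,b5}
  DF⁺ = {b1}

Answer: ["b1"]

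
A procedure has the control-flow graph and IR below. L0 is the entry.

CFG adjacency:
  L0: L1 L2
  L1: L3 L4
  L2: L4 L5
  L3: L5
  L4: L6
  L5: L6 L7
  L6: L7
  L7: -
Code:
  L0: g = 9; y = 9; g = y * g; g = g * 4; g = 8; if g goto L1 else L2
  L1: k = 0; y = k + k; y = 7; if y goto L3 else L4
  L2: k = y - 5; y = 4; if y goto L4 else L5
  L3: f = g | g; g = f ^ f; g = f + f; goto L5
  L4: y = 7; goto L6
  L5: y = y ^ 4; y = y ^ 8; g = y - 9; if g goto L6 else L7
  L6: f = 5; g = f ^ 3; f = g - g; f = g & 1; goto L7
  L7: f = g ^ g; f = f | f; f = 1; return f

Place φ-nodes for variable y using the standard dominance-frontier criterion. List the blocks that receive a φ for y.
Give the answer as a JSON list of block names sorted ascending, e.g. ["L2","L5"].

Answer: ["L4", "L5", "L6", "L7"]

Derivation:
idom tree: L1←L0 L2←L0 L3←L1 L4←L0 L5←L0 L6←L0 L7←L0
Dom∩ at merges:
  L4: preds {L1,L2}: {L0,L1} ∩ {L0,L2} = {L0}; idom=L0
  L5: preds {L2,L3}: {L0,L2} ∩ {L0,L1,L3} = {L0}; idom=L0
  L6: preds {L4,L5}: {L0,L4} ∩ {L0,L5} = {L0}; idom=L0
  L7: preds {L5,L6}: {L0,L5} ∩ {L0,L6} = {L0}; idom=L0

Frontier:
  L4←L1: walk L1 to L0
  L4←L2: walk L2 to L0
  L5←L2: walk L2 to L0
  L5←L3: walk L3→L1 to L0
  L6←L4: walk L4 to L0
  L6←L5: walk L5 to L0
  L7←L5: walk L5 to L0
  L7←L6: walk L6 to L0
  DF(L0)=∅
  DF(L1)={L4,L5}
  DF(L2)={L4,L5}
  DF(L3)={L5}
  DF(L4)={L6}
  DF(L5)={L6,L7}
  DF(L6)={L7}
  DF(L7)=∅

φ for y: defs {L0,L1,L2,L4,L5}
  DF⁺ = {L4,L5,L6,L7}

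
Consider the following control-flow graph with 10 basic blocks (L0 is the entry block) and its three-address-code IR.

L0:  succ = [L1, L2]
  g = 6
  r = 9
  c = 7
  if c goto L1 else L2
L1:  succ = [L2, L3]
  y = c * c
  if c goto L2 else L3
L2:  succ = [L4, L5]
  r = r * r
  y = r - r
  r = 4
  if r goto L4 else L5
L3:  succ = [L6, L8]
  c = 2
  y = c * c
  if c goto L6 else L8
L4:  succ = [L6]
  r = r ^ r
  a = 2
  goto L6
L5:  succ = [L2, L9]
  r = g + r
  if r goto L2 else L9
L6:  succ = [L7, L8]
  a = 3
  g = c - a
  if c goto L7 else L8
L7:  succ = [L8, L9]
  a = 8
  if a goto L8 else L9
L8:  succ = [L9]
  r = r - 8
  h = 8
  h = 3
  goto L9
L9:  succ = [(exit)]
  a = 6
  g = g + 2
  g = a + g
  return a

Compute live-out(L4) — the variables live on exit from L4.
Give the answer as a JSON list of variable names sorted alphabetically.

Block summaries:
  L0: def={c,g,r} ue=∅
  L1: def={y} ue={c}
  L2: def={r,y} ue={r}
  L3: def={c,y} ue=∅
  L4: def={a,r} ue={r}
  L5: def={r} ue={g,r}
  L6: def={a,g} ue={c}
  L7: def={a} ue=∅
  L8: def={h,r} ue={r}
  L9: def={a,g} ue={g}

Liveness:
  live L0: ∅→{c,g,r}
  live L1: {c,g,r}→{c,g,r}
  live L2: {c,g,r}→{c,g,r}
  live L3: {g,r}→{c,g,r}
  live L4: {c,r}→{c,r}
  live L5: {c,g,r}→{c,g,r}
  live L6: {c,r}→{g,r}
  live L7: {g,r}→{g,r}
  live L8: {g,r}→{g}
  live L9: {g}→∅

live-out(L4) = ["c", "r"]

Answer: ["c", "r"]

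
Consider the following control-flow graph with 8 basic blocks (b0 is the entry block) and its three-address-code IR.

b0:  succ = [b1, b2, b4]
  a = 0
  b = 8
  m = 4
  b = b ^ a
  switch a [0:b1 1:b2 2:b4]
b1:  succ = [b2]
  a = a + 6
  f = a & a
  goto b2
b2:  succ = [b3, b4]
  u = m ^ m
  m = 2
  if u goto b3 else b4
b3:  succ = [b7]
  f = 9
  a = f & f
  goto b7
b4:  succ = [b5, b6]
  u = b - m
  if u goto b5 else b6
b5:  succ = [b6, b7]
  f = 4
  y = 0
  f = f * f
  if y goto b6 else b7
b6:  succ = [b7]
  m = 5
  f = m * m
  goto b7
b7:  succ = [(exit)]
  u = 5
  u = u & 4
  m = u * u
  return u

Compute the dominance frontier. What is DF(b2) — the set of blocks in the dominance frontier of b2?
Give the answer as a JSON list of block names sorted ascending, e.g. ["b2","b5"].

Answer: ["b4", "b7"]

Analysis:
idom tree: b1←b0 b2←b0 b3←b2 b4←b0 b5←b4 b6←b4 b7←b0
Join-block Dom:
  b2: preds {b0,b1}: {b0} ∩ {b0,b1} = {b0}; idom=b0
  b4: preds {b0,b2}: {b0} ∩ {b0,b2} = {b0}; idom=b0
  b6: preds {b4,b5}: {b0,b4} ∩ {b0,b4,b5} = {b0,b4}; idom=b4
  b7: preds {b3,b5,b6}: {b0,b2,b3} ∩ {b0,b4,b5} ∩ {b0,b4,b6} = {b0}; idom=b0

Frontier:
  join b2 pred b0: · stop@b0
  join b2 pred b1: b1 stop@b0
  join b4 pred b0: · stop@b0
  join b4 pred b2: b2 stop@b0
  join b6 pred b4: · stop@b4
  join b6 pred b5: b5 stop@b4
  join b7 pred b3: b3→b2 stop@b0
  join b7 pred b5: b5→b4 stop@b0
  join b7 pred b6: b6→b4 stop@b0
  DF(b0)=∅
  DF(b1)={b2}
  DF(b2)={b4,b7}
  DF(b3)={b7}
  DF(b4)={b7}
  DF(b5)={b6,b7}
  DF(b6)={b7}
  DF(b7)=∅

DF(b2) = ["b4", "b7"]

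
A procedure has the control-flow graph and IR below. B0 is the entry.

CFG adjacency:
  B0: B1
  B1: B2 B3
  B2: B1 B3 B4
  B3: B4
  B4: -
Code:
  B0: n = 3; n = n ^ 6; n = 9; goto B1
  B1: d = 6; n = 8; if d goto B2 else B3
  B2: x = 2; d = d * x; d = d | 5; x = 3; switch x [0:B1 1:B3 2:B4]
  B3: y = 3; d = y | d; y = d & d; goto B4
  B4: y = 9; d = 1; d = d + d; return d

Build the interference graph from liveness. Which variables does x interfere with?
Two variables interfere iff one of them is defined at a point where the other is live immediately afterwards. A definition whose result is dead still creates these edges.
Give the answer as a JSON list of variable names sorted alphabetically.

Answer: ["d"]

Working:
Block summaries:
  B0 def {n} use ∅
  B1 def {d,n} use ∅
  B2 def {d,x} use {d}
  B3 def {d,y} use {d}
  B4 def {d,y} use ∅

Backward fixpoint:
  B0: in=∅ out=∅
  B1: in=∅ out={d}
  B2: in={d} out={d}
  B3: in={d} out=∅
  B4: in=∅ out=∅

Interfere edges:
  d↔{n,x,y}
  n↔{d}
  x↔{d}
  y↔{d}

N(x) = ["d"]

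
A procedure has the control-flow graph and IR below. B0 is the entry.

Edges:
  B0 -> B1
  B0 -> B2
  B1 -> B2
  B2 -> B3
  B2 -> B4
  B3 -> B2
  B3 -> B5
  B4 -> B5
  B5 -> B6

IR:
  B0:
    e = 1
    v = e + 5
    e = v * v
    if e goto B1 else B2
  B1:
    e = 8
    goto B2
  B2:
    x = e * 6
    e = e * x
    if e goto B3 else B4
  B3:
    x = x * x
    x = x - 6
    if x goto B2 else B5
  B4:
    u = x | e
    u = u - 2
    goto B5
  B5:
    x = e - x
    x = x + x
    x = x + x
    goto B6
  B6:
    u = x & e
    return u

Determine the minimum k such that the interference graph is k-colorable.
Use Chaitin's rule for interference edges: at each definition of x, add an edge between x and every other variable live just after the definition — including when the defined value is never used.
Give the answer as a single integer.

Answer: 3

Working:
Block summaries:
  B0: def={e,v} ue=∅
  B1: def={e} ue=∅
  B2: def={e,x} ue={e}
  B3: def={x} ue={x}
  B4: def={u} ue={e,x}
  B5: def={x} ue={e,x}
  B6: def={u} ue={e,x}

Liveness:
  B0 li=∅ lo={e}
  B1 li=∅ lo={e}
  B2 li={e} lo={e,x}
  B3 li={e,x} lo={e,x}
  B4 li={e,x} lo={e,x}
  B5 li={e,x} lo={e,x}
  B6 li={e,x} lo=∅

Conflict graph:
  e — {u,x}
  u — {e,x}
  v — ∅
  x — {e,u}

Registers:
  clique {e,u,x} ⇒ need ≥ 3
  3-colouring: R0={e,v}  R1={u}  R2={x}
  χ = 3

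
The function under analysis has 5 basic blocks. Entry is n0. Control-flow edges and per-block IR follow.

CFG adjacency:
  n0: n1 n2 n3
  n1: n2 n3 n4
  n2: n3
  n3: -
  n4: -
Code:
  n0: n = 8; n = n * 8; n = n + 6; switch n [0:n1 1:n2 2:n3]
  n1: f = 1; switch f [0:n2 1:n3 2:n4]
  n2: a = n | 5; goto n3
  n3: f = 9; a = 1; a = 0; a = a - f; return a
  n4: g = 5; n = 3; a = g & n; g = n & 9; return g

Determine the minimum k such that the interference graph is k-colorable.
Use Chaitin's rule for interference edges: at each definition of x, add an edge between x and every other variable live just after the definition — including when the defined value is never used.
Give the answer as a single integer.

Answer: 3

Derivation:
def/use:
  n0: def={n} ue=∅
  n1: def={f} ue=∅
  n2: def={a} ue={n}
  n3: def={a,f} ue=∅
  n4: def={a,g,n} ue=∅

Backward fixpoint:
  n0 li=∅ lo={n}
  n1 li={n} lo={n}
  n2 li={n} lo=∅
  n3 li=∅ lo=∅
  n4 li=∅ lo=∅

Interfere edges:
  a: {f,n}
  f: {a,n}
  g: {n}
  n: {a,f,g}

Colouring:
  lower bound: {a,f,n} mutually conflict ⇒ χ ≥ 3
  3-colouring: R0={n}  R1={a,g}  R2={f}
  χ = 3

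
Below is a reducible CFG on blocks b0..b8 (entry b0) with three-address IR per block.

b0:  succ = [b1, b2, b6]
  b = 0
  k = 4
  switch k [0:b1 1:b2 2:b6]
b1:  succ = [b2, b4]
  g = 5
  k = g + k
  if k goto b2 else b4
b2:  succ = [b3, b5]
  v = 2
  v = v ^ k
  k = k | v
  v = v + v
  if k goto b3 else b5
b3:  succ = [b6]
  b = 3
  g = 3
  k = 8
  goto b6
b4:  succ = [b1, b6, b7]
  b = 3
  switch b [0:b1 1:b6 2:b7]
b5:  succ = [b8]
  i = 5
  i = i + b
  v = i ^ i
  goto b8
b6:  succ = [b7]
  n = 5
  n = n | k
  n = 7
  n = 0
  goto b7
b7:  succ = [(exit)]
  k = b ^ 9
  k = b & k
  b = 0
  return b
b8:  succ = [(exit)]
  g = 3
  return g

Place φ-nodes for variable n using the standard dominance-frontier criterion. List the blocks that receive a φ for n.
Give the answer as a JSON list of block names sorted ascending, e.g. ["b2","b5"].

Answer: ["b7"]

Working:
idom tree: b1←b0 b2←b0 b3←b2 b4←b1 b5←b2 b6←b0 b7←b0 b8←b5
Dom at joins:
  b1: preds {b0,b4}: {b0} ∩ {b0,b1,b4} = {b0}; idom=b0
  b2: preds {b0,b1}: {b0} ∩ {b0,b1} = {b0}; idom=b0
  b6: preds {b0,b3,b4}: {b0} ∩ {b0,b2,b3} ∩ {b0,b1,b4} = {b0}; idom=b0
  b7: preds {b4,b6}: {b0,b1,b4} ∩ {b0,b6} = {b0}; idom=b0

DF derivation:
  join b1 pred b0: · stop@b0
  join b1 pred b4: b4→b1 stop@b0
  join b2 pred b0: · stop@b0
  join b2 pred b1: b1 stop@b0
  join b6 pred b0: · stop@b0
  join b6 pred b3: b3→b2 stop@b0
  join b6 pred b4: b4→b1 stop@b0
  join b7 pred b4: b4→b1 stop@b0
  join b7 pred b6: b6 stop@b0
  b0: DF=∅
  b1: DF={b1,b2,b6,b7}
  b2: DF={b6}
  b3: DF={b6}
  b4: DF={b1,b6,b7}
  b5: DF=∅
  b6: DF={b7}
  b7: DF=∅
  b8: DF=∅

φ for n: defs {b6}
  DF⁺ = {b7}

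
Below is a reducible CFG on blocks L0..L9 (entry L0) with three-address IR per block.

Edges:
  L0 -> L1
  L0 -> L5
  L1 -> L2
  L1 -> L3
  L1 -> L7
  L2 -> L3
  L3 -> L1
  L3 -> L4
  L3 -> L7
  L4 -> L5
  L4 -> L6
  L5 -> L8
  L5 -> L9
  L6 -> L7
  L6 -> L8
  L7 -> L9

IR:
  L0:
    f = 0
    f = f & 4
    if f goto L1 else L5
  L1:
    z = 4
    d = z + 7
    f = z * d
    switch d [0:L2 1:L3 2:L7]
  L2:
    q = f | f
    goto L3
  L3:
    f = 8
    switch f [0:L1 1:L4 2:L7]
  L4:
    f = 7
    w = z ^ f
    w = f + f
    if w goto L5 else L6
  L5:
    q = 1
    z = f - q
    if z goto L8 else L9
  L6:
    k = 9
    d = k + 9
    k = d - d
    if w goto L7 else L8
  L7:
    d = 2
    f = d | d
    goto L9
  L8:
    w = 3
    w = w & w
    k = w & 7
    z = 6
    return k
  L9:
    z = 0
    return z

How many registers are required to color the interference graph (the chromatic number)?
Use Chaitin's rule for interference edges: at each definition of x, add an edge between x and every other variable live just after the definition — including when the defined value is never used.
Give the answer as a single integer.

Per-block:
  L0: {f} / ∅
  L1: {d,f,z} / ∅
  L2: {q} / {f}
  L3: {f} / ∅
  L4: {f,w} / {z}
  L5: {q,z} / {f}
  L6: {d,k} / {w}
  L7: {d,f} / ∅
  L8: {k,w,z} / ∅
  L9: {z} / ∅

Backward fixpoint:
  L0: in=∅ out={f}
  L1: in=∅ out={f,z}
  L2: in={f,z} out={z}
  L3: in={z} out={z}
  L4: in={z} out={f,w}
  L5: in={f} out=∅
  L6: in={w} out=∅
  L7: in=∅ out=∅
  L8: in=∅ out=∅
  L9: in=∅ out=∅

Conflict graph:
  d↔{f,w,z}
  f↔{d,q,w,z}
  k↔{w,z}
  q↔{f,z}
  w↔{d,f,k}
  z↔{d,f,k,q}

Registers:
  lower bound: {d,f,w} mutually conflict ⇒ χ ≥ 3
  3-colouring: c0={f,k}  c1={w,z}  c2={d,q}
  χ = 3

Answer: 3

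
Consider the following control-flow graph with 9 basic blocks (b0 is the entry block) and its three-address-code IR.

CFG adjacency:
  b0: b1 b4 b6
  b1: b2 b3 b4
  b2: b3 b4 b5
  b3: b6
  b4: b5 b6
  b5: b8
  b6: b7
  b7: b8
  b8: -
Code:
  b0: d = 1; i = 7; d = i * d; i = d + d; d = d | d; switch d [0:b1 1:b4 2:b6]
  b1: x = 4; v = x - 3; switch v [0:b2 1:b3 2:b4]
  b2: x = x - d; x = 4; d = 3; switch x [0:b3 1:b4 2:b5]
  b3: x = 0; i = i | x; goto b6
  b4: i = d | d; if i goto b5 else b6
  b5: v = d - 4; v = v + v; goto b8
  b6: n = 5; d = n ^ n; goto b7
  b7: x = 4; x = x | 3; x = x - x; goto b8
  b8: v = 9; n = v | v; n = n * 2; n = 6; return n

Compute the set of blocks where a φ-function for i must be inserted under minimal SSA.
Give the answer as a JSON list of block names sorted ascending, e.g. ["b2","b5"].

Answer: ["b5", "b6", "b8"]

Working:
idom tree: b1←b0 b2←b1 b3←b1 b4←b0 b5←b0 b6←b0 b7←b6 b8←b0
Dom at joins:
  b3: preds {b1,b2}: {b0,b1} ∩ {b0,b1,b2} = {b0,b1}; idom=b1
  b4: preds {b0,b1,b2}: {b0} ∩ {b0,b1} ∩ {b0,b1,b2} = {b0}; idom=b0
  b5: preds {b2,b4}: {b0,b1,b2} ∩ {b0,b4} = {b0}; idom=b0
  b6: preds {b0,b3,b4}: {b0} ∩ {b0,b1,b3} ∩ {b0,b4} = {b0}; idom=b0
  b8: preds {b5,b7}: {b0,b5} ∩ {b0,b6,b7} = {b0}; idom=b0

DF derivation:
  join b3 pred b1: · stop@b1
  join b3 pred b2: b2 stop@b1
  join b4 pred b0: · stop@b0
  join b4 pred b1: b1 stop@b0
  join b4 pred b2: b2→b1 stop@b0
  join b5 pred b2: b2→b1 stop@b0
  join b5 pred b4: b4 stop@b0
  join b6 pred b0: · stop@b0
  join b6 pred b3: b3→b1 stop@b0
  join b6 pred b4: b4 stop@b0
  join b8 pred b5: b5 stop@b0
  join b8 pred b7: b7→b6 stop@b0
  b0: DF=∅
  b1: DF={b4,b5,b6}
  b2: DF={b3,b4,b5}
  b3: DF={b6}
  b4: DF={b5,b6}
  b5: DF={b8}
  b6: DF={b8}
  b7: DF={b8}
  b8: DF=∅

φ for i: defs {b0,b3,b4}
  DF⁺ = {b5,b6,b8}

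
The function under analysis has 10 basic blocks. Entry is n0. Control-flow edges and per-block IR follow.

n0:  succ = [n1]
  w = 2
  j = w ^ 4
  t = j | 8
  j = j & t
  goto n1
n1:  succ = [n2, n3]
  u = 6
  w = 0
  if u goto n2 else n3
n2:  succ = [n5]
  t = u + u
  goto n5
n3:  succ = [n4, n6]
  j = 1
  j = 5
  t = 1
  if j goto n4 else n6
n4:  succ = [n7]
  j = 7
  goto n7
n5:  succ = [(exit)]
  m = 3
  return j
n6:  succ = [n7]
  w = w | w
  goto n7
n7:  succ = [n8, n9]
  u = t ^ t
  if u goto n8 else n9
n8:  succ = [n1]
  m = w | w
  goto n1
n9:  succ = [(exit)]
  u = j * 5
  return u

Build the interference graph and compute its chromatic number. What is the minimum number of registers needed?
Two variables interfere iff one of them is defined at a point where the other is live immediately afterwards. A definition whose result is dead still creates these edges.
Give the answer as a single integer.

Answer: 3

Derivation:
def/use:
  n0 def {j,t,w} use ∅
  n1 def {u,w} use ∅
  n2 def {t} use {u}
  n3 def {j,t} use ∅
  n4 def {j} use ∅
  n5 def {m} use {j}
  n6 def {w} use {w}
  n7 def {u} use {t}
  n8 def {m} use {w}
  n9 def {u} use {j}

Liveness:
  n0 li=∅ lo={j}
  n1 li={j} lo={j,u,w}
  n2 li={j,u} lo={j}
  n3 li={w} lo={j,t,w}
  n4 li={t,w} lo={j,t,w}
  n5 li={j} lo=∅
  n6 li={j,t,w} lo={j,t,w}
  n7 li={j,t,w} lo={j,w}
  n8 li={j,w} lo={j}
  n9 li={j} lo=∅

Interference:
  j — {m,t,u,w}
  m — {j}
  t — {j,w}
  u — {j,w}
  w — {j,t,u}

Chromatic number:
  {j,t,w} pairwise interfere (3-clique) ⇒ χ ≥ 3
  assign j→r0 m→r1 t→r2 u→r2 w→r1 — no edge inside a register ⇒ χ ≤ 3
  χ = 3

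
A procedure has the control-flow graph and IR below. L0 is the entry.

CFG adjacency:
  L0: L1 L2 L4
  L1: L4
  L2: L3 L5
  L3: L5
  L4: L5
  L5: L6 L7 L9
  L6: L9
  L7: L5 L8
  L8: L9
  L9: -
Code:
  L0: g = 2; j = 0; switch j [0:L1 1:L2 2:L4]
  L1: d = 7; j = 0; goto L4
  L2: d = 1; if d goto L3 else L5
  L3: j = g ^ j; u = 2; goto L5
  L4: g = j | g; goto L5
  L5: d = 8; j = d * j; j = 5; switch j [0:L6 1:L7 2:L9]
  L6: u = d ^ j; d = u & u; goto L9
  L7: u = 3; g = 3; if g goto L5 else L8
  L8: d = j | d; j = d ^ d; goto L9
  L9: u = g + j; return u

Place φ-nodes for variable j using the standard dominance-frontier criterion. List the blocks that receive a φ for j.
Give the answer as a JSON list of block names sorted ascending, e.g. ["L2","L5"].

idom tree: L1←L0 L2←L0 L3←L2 L4←L0 L5←L0 L6←L5 L7←L5 L8←L7 L9←L5
Dom at joins:
  L4: preds {L0,L1}: {L0} ∩ {L0,L1} = {L0}; idom=L0
  L5: preds {L2,L3,L4,L7}: {L0,L2} ∩ {L0,L2,L3} ∩ {L0,L4} ∩ {L0,L5,L7} = {L0}; idom=L0
  L9: preds {L5,L6,L8}: {L0,L5} ∩ {L0,L5,L6} ∩ {L0,L5,L7,L8} = {L0,L5}; idom=L5

DF walk-up:
  L4←L0: walk · to L0
  L4←L1: walk L1 to L0
  L5←L2: walk L2 to L0
  L5←L3: walk L3→L2 to L0
  L5←L4: walk L4 to L0
  L5←L7: walk L7→L5 to L0
  L9←L5: walk · to L5
  L9←L6: walk L6 to L5
  L9←L8: walk L8→L7 to L5
  DF(L0)=∅
  DF(L1)={L4}
  DF(L2)={L5}
  DF(L3)={L5}
  DF(L4)={L5}
  DF(L5)={L5}
  DF(L6)={L9}
  DF(L7)={L5,L9}
  DF(L8)={L9}
  DF(L9)=∅

φ for j: defs {L0,L1,L3,L5,L8}
  DF⁺ = {L4,L5,L9}

Answer: ["L4", "L5", "L9"]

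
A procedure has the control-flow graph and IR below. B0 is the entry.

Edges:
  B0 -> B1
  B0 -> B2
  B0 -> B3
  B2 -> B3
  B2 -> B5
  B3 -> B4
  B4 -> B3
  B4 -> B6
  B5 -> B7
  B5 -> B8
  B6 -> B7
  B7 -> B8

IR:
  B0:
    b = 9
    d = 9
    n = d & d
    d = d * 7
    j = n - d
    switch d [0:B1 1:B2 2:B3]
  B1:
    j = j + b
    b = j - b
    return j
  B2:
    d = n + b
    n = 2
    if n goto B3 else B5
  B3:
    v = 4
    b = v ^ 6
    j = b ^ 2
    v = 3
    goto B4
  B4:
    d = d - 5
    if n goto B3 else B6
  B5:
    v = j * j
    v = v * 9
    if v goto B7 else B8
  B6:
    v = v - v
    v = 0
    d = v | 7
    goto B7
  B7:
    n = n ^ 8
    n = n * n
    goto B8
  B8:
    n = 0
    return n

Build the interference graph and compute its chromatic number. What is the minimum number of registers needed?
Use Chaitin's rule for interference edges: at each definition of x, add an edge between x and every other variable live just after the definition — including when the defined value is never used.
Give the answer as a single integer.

Answer: 4

Working:
Per-block:
  B0: {b,d,j,n} / ∅
  B1: {b,j} / {b,j}
  B2: {d,n} / {b,n}
  B3: {b,j,v} / ∅
  B4: {d} / {d,n}
  B5: {v} / {j}
  B6: {d,v} / {v}
  B7: {n} / {n}
  B8: {n} / ∅

Liveness:
  B0 li=∅ lo={b,d,j,n}
  B1 li={b,j} lo=∅
  B2 li={b,j,n} lo={d,j,n}
  B3 li={d,n} lo={d,n,v}
  B4 li={d,n,v} lo={d,n,v}
  B5 li={j,n} lo={n}
  B6 li={n,v} lo={n}
  B7 li={n} lo=∅
  B8 li=∅ lo=∅

Interfere edges:
  b↔{d,j,n}
  d↔{b,j,n,v}
  j↔{b,d,n}
  n↔{b,d,j,v}
  v↔{d,n}

Colouring:
  {b,d,j,n} pairwise interfere (4-clique) ⇒ χ ≥ 4
  4-colouring: r0={d}  r1={n}  r2={b,v}  r3={j}
  χ = 4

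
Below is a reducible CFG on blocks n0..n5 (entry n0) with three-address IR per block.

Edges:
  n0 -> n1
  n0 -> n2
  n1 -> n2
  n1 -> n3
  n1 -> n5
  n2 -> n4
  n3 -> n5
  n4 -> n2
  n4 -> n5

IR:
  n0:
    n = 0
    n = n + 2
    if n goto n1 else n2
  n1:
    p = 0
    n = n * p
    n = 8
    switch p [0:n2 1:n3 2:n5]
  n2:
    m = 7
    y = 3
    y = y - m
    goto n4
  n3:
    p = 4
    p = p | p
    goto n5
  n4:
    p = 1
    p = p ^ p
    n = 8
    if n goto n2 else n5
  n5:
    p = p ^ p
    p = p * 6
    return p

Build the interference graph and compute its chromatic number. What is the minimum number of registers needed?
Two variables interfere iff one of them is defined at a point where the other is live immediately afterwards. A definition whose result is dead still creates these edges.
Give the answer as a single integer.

Answer: 2

Working:
def/use:
  n0 def {n} use ∅
  n1 def {n,p} use {n}
  n2 def {m,y} use ∅
  n3 def {p} use ∅
  n4 def {n,p} use ∅
  n5 def {p} use {p}

Backward fixpoint:
  n0: in=∅ out={n}
  n1: in={n} out={p}
  n2: in=∅ out=∅
  n3: in=∅ out={p}
  n4: in=∅ out={p}
  n5: in={p} out=∅

Conflict graph:
  m: {y}
  n: {p}
  p: {n}
  y: {m}

Colouring:
  {m,y} pairwise interfere (2-clique) ⇒ χ ≥ 2
  2-colouring: R0={m,n}  R1={p,y}
  χ = 2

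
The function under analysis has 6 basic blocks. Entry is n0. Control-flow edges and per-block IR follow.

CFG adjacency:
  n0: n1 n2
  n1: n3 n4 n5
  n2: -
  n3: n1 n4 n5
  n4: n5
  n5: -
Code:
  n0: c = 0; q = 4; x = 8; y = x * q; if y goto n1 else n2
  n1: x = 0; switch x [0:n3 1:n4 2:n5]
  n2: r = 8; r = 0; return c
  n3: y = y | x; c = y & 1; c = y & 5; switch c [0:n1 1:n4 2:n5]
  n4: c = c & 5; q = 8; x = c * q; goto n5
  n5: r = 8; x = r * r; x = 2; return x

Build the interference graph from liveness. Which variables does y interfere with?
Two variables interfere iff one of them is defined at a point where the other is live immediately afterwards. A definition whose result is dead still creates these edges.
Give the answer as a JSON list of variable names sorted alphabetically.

Answer: ["c", "x"]

Analysis:
Per-block:
  n0: def={c,q,x,y} ue=∅
  n1: def={x} ue=∅
  n2: def={r} ue={c}
  n3: def={c,y} ue={x,y}
  n4: def={c,q,x} ue={c}
  n5: def={r,x} ue=∅

Backward fixpoint:
  n0: in=∅ out={c,y}
  n1: in={c,y} out={c,x,y}
  n2: in={c} out=∅
  n3: in={x,y} out={c,y}
  n4: in={c} out=∅
  n5: in=∅ out=∅

Interfere edges:
  c — {q,r,x,y}
  q — {c,x}
  r — {c}
  x — {c,q,y}
  y — {c,x}

N(y) = ["c", "x"]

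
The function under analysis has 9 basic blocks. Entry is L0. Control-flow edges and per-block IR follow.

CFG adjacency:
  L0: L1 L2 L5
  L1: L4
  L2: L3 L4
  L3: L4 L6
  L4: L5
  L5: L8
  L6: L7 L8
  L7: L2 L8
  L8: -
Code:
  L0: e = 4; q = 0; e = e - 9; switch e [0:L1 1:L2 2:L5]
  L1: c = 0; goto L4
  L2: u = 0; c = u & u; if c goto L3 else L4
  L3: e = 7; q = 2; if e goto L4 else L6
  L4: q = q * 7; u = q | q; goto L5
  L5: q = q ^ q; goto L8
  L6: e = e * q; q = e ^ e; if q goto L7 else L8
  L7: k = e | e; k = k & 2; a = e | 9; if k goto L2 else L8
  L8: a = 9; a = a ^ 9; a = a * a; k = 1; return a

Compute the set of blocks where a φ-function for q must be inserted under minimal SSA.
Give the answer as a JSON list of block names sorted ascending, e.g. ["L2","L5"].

idom tree: L1←L0 L2←L0 L3←L2 L4←L0 L5←L0 L6←L3 L7←L6 L8←L0
Dom∩ at merges:
  L2: preds {L0,L7}: {L0} ∩ {L0,L2,L3,L6,L7} = {L0}; idom=L0
  L4: preds {L1,L2,L3}: {L0,L1} ∩ {L0,L2} ∩ {L0,L2,L3} = {L0}; idom=L0
  L5: preds {L0,L4}: {L0} ∩ {L0,L4} = {L0}; idom=L0
  L8: preds {L5,L6,L7}: {L0,L5} ∩ {L0,L2,L3,L6} ∩ {L0,L2,L3,L6,L7} = {L0}; idom=L0

DF derivation:
  join L2 pred L0: · stop@L0
  join L2 pred L7: L7→L6→L3→L2 stop@L0
  join L4 pred L1: L1 stop@L0
  join L4 pred L2: L2 stop@L0
  join L4 pred L3: L3→L2 stop@L0
  join L5 pred L0: · stop@L0
  join L5 pred L4: L4 stop@L0
  join L8 pred L5: L5 stop@L0
  join L8 pred L6: L6→L3→L2 stop@L0
  join L8 pred L7: L7→L6→L3→L2 stop@L0
  L0 → ∅
  L1 → {L4}
  L2 → {L2,L4,L8}
  L3 → {L2,L4,L8}
  L4 → {L5}
  L5 → {L8}
  L6 → {L2,L8}
  L7 → {L2,L8}
  L8 → ∅

φ for q: defs {L0,L3,L4,L5,L6}
  DF⁺ = {L2,L4,L5,L8}

Answer: ["L2", "L4", "L5", "L8"]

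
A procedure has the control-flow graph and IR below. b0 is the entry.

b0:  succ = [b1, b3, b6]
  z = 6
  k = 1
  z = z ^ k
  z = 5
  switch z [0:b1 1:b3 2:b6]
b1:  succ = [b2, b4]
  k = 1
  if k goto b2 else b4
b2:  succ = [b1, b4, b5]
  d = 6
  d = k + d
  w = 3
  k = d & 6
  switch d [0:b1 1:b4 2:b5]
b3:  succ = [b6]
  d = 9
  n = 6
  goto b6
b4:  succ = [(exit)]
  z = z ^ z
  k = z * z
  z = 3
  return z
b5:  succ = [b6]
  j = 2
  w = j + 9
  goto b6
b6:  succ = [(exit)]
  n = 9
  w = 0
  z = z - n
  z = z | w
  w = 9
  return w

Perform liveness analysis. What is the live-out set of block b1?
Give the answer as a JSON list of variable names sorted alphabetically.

Answer: ["k", "z"]

Derivation:
Per-block:
  b0 def {k,z} use ∅
  b1 def {k} use ∅
  b2 def {d,k,w} use {k}
  b3 def {d,n} use ∅
  b4 def {k,z} use {z}
  b5 def {j,w} use ∅
  b6 def {n,w,z} use {z}

Backward fixpoint:
  live b0: ∅→{z}
  live b1: {z}→{k,z}
  live b2: {k,z}→{z}
  live b3: {z}→{z}
  live b4: {z}→∅
  live b5: {z}→{z}
  live b6: {z}→∅

live-out(b1) = ["k", "z"]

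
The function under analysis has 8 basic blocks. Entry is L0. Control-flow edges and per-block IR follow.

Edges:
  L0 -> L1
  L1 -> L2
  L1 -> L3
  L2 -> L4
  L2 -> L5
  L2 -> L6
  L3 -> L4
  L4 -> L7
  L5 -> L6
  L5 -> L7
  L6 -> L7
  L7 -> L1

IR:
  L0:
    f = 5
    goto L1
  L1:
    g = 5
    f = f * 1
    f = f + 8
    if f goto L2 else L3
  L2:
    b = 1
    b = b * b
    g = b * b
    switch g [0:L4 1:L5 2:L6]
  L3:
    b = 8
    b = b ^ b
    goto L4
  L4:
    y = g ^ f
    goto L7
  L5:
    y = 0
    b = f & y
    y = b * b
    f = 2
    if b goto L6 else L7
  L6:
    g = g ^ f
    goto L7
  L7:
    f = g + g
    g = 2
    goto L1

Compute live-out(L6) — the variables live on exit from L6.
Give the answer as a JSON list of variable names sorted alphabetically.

Answer: ["g"]

Analysis:
Block summaries:
  L0 def {f} use ∅
  L1 def {f,g} use {f}
  L2 def {b,g} use ∅
  L3 def {b} use ∅
  L4 def {y} use {f,g}
  L5 def {b,f,y} use {f}
  L6 def {g} use {f,g}
  L7 def {f,g} use {g}

Backward fixpoint:
  L0 li=∅ lo={f}
  L1 li={f} lo={f,g}
  L2 li={f} lo={f,g}
  L3 li={f,g} lo={f,g}
  L4 li={f,g} lo={g}
  L5 li={f,g} lo={f,g}
  L6 li={f,g} lo={g}
  L7 li={g} lo={f}

live-out(L6) = ["g"]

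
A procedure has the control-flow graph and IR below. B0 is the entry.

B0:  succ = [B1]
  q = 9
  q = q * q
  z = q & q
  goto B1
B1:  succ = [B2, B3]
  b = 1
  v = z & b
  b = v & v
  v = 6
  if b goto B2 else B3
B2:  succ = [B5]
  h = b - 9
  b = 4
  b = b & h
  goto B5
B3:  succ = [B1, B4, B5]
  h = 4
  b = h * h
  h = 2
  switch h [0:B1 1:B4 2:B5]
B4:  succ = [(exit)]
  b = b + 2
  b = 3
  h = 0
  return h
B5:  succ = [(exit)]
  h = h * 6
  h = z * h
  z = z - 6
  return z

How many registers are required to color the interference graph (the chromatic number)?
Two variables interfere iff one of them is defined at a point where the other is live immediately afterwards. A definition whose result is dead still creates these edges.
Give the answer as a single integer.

Answer: 3

Derivation:
Per-block:
  B0 def {q,z} use ∅
  B1 def {b,v} use {z}
  B2 def {b,h} use {b}
  B3 def {b,h} use ∅
  B4 def {b,h} use {b}
  B5 def {h,z} use {h,z}

Liveness:
  B0 li=∅ lo={z}
  B1 li={z} lo={b,z}
  B2 li={b,z} lo={h,z}
  B3 li={z} lo={b,h,z}
  B4 li={b} lo=∅
  B5 li={h,z} lo=∅

Interfere edges:
  b: {h,v,z}
  h: {b,z}
  q: ∅
  v: {b,z}
  z: {b,h,v}

Colouring:
  clique {b,h,z} ⇒ need ≥ 3
  assign b→R0 h→R2 q→R0 v→R2 z→R1 — no edge inside a register ⇒ χ ≤ 3
  χ = 3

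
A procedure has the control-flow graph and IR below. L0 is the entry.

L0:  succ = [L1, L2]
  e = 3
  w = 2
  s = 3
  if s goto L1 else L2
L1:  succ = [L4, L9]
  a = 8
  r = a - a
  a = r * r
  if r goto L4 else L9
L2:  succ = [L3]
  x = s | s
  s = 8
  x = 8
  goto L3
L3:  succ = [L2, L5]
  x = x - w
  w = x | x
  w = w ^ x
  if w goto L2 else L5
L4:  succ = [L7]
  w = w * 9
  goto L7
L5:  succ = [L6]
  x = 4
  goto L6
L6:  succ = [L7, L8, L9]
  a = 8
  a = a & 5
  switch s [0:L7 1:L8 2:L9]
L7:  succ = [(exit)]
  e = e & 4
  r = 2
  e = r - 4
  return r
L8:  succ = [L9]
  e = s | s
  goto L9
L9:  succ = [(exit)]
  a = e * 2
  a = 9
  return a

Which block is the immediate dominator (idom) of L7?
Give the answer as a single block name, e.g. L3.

Answer: L0

Working:
idom tree: L1←L0 L2←L0 L3←L2 L4←L1 L5←L3 L6←L5 L7←L0 L8←L6 L9←L0
Dom at joins:
  L2: preds {L0,L3}: {L0} ∩ {L0,L2,L3} = {L0}; idom=L0
  L7: preds {L4,L6}: {L0,L1,L4} ∩ {L0,L2,L3,L5,L6} = {L0}; idom=L0
  L9: preds {L1,L6,L8}: {L0,L1} ∩ {L0,L2,L3,L5,L6} ∩ {L0,L2,L3,L5,L6,L8} = {L0}; idom=L0

idom(L7) = L0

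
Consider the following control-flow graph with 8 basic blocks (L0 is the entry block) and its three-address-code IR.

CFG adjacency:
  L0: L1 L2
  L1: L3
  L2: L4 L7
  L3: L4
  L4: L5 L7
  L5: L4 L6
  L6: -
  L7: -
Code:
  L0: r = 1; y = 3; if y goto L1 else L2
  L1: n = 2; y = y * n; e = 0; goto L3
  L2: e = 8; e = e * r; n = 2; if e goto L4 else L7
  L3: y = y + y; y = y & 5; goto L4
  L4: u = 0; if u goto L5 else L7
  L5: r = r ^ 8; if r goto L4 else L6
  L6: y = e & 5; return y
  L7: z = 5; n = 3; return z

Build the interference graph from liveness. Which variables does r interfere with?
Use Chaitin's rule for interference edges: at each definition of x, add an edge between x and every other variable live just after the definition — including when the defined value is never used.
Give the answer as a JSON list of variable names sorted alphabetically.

Answer: ["e", "n", "u", "y"]

Derivation:
Per-block:
  L0: {r,y} / ∅
  L1: {e,n,y} / {y}
  L2: {e,n} / {r}
  L3: {y} / {y}
  L4: {u} / ∅
  L5: {r} / {r}
  L6: {y} / {e}
  L7: {n,z} / ∅

Live sets:
  L0 li=∅ lo={r,y}
  L1 li={r,y} lo={e,r,y}
  L2 li={r} lo={e,r}
  L3 li={e,r,y} lo={e,r}
  L4 li={e,r} lo={e,r}
  L5 li={e,r} lo={e,r}
  L6 li={e} lo=∅
  L7 li=∅ lo=∅

Conflict graph:
  e — {n,r,u,y}
  n — {e,r,y,z}
  r — {e,n,u,y}
  u — {e,r}
  y — {e,n,r}
  z — {n}

N(r) = ["e", "n", "u", "y"]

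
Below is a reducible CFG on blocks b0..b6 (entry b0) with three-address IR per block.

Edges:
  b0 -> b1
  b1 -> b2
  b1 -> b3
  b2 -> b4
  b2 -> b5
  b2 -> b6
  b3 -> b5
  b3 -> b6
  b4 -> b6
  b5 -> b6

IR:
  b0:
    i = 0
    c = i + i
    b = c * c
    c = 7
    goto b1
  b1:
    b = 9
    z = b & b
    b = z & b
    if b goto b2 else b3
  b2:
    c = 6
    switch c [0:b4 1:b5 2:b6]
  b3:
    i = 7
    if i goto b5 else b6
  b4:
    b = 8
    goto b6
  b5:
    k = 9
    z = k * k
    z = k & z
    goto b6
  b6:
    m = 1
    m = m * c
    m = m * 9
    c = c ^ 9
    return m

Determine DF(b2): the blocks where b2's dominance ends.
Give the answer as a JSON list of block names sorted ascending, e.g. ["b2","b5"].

Answer: ["b5", "b6"]

Derivation:
idom tree: b1←b0 b2←b1 b3←b1 b4←b2 b5←b1 b6←b1
Join-block Dom:
  b5: preds {b2,b3}: {b0,b1,b2} ∩ {b0,b1,b3} = {b0,b1}; idom=b1
  b6: preds {b2,b3,b4,b5}: {b0,b1,b2} ∩ {b0,b1,b3} ∩ {b0,b1,b2,b4} ∩ {b0,b1,b5} = {b0,b1}; idom=b1

DF derivation:
  b5←b2: walk b2 to b1
  b5←b3: walk b3 to b1
  b6←b2: walk b2 to b1
  b6←b3: walk b3 to b1
  b6←b4: walk b4→b2 to b1
  b6←b5: walk b5 to b1
  b0 → ∅
  b1 → ∅
  b2 → {b5,b6}
  b3 → {b5,b6}
  b4 → {b6}
  b5 → {b6}
  b6 → ∅

DF(b2) = ["b5", "b6"]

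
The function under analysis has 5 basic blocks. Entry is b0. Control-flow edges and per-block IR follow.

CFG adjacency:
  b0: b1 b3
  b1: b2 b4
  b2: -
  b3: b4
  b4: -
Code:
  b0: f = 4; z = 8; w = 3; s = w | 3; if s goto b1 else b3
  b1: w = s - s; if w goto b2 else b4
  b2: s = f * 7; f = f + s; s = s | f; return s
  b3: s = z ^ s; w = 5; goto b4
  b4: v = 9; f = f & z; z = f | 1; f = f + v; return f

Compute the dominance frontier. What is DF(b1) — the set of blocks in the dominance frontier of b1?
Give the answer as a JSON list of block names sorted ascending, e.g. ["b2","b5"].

idom tree: b1←b0 b2←b1 b3←b0 b4←b0
Dom at joins:
  b4: preds {b1,b3}: {b0,b1} ∩ {b0,b3} = {b0}; idom=b0

DF walk-up:
  b4←b1: walk b1 to b0
  b4←b3: walk b3 to b0
  b0: DF=∅
  b1: DF={b4}
  b2: DF=∅
  b3: DF={b4}
  b4: DF=∅

DF(b1) = ["b4"]

Answer: ["b4"]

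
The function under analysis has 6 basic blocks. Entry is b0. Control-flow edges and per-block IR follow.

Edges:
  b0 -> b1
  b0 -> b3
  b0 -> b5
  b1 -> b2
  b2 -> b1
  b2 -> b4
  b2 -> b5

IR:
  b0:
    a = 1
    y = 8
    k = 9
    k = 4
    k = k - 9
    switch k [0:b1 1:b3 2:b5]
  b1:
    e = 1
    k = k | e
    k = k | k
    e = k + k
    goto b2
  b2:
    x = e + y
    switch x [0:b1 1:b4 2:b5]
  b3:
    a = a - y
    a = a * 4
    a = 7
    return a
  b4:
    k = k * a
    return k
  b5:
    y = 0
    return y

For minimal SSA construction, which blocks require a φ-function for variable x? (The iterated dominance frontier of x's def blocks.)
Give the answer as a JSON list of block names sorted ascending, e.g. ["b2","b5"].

Answer: ["b1", "b5"]

Analysis:
idom tree: b1←b0 b2←b1 b3←b0 b4←b2 b5←b0
Dom∩ at merges:
  b1: preds {b0,b2}: {b0} ∩ {b0,b1,b2} = {b0}; idom=b0
  b5: preds {b0,b2}: {b0} ∩ {b0,b1,b2} = {b0}; idom=b0

Frontier:
  join b1 pred b0: · stop@b0
  join b1 pred b2: b2→b1 stop@b0
  join b5 pred b0: · stop@b0
  join b5 pred b2: b2→b1 stop@b0
  b0 → ∅
  b1 → {b1,b5}
  b2 → {b1,b5}
  b3 → ∅
  b4 → ∅
  b5 → ∅

φ for x: defs {b2}
  DF⁺ = {b1,b5}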